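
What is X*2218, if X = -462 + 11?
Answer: -1000318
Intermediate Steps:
X = -451
X*2218 = -451*2218 = -1000318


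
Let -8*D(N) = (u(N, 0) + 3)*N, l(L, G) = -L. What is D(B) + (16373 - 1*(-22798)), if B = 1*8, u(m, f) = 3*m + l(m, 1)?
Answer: 39152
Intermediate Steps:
u(m, f) = 2*m (u(m, f) = 3*m - m = 2*m)
B = 8
D(N) = -N*(3 + 2*N)/8 (D(N) = -(2*N + 3)*N/8 = -(3 + 2*N)*N/8 = -N*(3 + 2*N)/8)
D(B) + (16373 - 1*(-22798)) = -1/8*8*(3 + 2*8) + (16373 - 1*(-22798)) = -1/8*8*(3 + 16) + (16373 + 22798) = -1/8*8*19 + 39171 = -19 + 39171 = 39152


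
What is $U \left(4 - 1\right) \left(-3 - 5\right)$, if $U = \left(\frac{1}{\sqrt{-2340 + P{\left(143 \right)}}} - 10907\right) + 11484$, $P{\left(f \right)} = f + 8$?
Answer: $-13848 + \frac{24 i \sqrt{2189}}{2189} \approx -13848.0 + 0.51297 i$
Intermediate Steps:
$P{\left(f \right)} = 8 + f$
$U = 577 - \frac{i \sqrt{2189}}{2189}$ ($U = \left(\frac{1}{\sqrt{-2340 + \left(8 + 143\right)}} - 10907\right) + 11484 = \left(\frac{1}{\sqrt{-2340 + 151}} - 10907\right) + 11484 = \left(\frac{1}{\sqrt{-2189}} - 10907\right) + 11484 = \left(\frac{1}{i \sqrt{2189}} - 10907\right) + 11484 = \left(- \frac{i \sqrt{2189}}{2189} - 10907\right) + 11484 = \left(-10907 - \frac{i \sqrt{2189}}{2189}\right) + 11484 = 577 - \frac{i \sqrt{2189}}{2189} \approx 577.0 - 0.021374 i$)
$U \left(4 - 1\right) \left(-3 - 5\right) = \left(577 - \frac{i \sqrt{2189}}{2189}\right) \left(4 - 1\right) \left(-3 - 5\right) = \left(577 - \frac{i \sqrt{2189}}{2189}\right) 3 \left(-8\right) = \left(577 - \frac{i \sqrt{2189}}{2189}\right) \left(-24\right) = -13848 + \frac{24 i \sqrt{2189}}{2189}$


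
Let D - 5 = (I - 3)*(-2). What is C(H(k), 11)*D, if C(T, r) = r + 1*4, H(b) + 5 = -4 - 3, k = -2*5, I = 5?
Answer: 15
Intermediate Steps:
k = -10
H(b) = -12 (H(b) = -5 + (-4 - 3) = -5 - 7 = -12)
C(T, r) = 4 + r (C(T, r) = r + 4 = 4 + r)
D = 1 (D = 5 + (5 - 3)*(-2) = 5 + 2*(-2) = 5 - 4 = 1)
C(H(k), 11)*D = (4 + 11)*1 = 15*1 = 15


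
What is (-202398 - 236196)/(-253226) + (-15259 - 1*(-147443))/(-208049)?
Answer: 28888308761/26341708037 ≈ 1.0967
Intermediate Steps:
(-202398 - 236196)/(-253226) + (-15259 - 1*(-147443))/(-208049) = -438594*(-1/253226) + (-15259 + 147443)*(-1/208049) = 219297/126613 + 132184*(-1/208049) = 219297/126613 - 132184/208049 = 28888308761/26341708037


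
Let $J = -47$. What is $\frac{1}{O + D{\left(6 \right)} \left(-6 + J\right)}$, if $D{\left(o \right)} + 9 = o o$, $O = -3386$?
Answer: $- \frac{1}{4817} \approx -0.0002076$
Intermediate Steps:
$D{\left(o \right)} = -9 + o^{2}$ ($D{\left(o \right)} = -9 + o o = -9 + o^{2}$)
$\frac{1}{O + D{\left(6 \right)} \left(-6 + J\right)} = \frac{1}{-3386 + \left(-9 + 6^{2}\right) \left(-6 - 47\right)} = \frac{1}{-3386 + \left(-9 + 36\right) \left(-53\right)} = \frac{1}{-3386 + 27 \left(-53\right)} = \frac{1}{-3386 - 1431} = \frac{1}{-4817} = - \frac{1}{4817}$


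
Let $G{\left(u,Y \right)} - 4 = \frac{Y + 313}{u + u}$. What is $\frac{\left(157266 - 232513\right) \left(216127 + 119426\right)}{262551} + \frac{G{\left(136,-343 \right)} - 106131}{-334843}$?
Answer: $- \frac{383272590850031277}{3985405857016} \approx -96169.0$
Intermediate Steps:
$G{\left(u,Y \right)} = 4 + \frac{313 + Y}{2 u}$ ($G{\left(u,Y \right)} = 4 + \frac{Y + 313}{u + u} = 4 + \frac{313 + Y}{2 u}$)
$\frac{\left(157266 - 232513\right) \left(216127 + 119426\right)}{262551} + \frac{G{\left(136,-343 \right)} - 106131}{-334843} = \frac{\left(157266 - 232513\right) \left(216127 + 119426\right)}{262551} + \frac{\frac{313 - 343 + 8 \cdot 136}{2 \cdot 136} - 106131}{-334843} = \left(-75247\right) 335553 \cdot \frac{1}{262551} + \left(\frac{1}{2} \cdot \frac{1}{136} \left(313 - 343 + 1088\right) - 106131\right) \left(- \frac{1}{334843}\right) = \left(-25249356591\right) \frac{1}{262551} + \left(\frac{1}{2} \cdot \frac{1}{136} \cdot 1058 - 106131\right) \left(- \frac{1}{334843}\right) = - \frac{8416452197}{87517} + \left(\frac{529}{136} - 106131\right) \left(- \frac{1}{334843}\right) = - \frac{8416452197}{87517} - - \frac{14433287}{45538648} = - \frac{8416452197}{87517} + \frac{14433287}{45538648} = - \frac{383272590850031277}{3985405857016}$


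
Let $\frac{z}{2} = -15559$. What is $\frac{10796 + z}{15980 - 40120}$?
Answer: $\frac{10161}{12070} \approx 0.84184$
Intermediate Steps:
$z = -31118$ ($z = 2 \left(-15559\right) = -31118$)
$\frac{10796 + z}{15980 - 40120} = \frac{10796 - 31118}{15980 - 40120} = - \frac{20322}{-24140} = \left(-20322\right) \left(- \frac{1}{24140}\right) = \frac{10161}{12070}$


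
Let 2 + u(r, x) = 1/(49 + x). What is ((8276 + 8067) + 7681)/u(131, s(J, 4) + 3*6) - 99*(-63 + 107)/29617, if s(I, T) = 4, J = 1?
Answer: -16839483188/1391999 ≈ -12097.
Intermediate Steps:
u(r, x) = -2 + 1/(49 + x)
((8276 + 8067) + 7681)/u(131, s(J, 4) + 3*6) - 99*(-63 + 107)/29617 = ((8276 + 8067) + 7681)/(((-97 - 2*(4 + 3*6))/(49 + (4 + 3*6)))) - 99*(-63 + 107)/29617 = (16343 + 7681)/(((-97 - 2*(4 + 18))/(49 + (4 + 18)))) - 99*44*(1/29617) = 24024/(((-97 - 2*22)/(49 + 22))) - 4356*1/29617 = 24024/(((-97 - 44)/71)) - 4356/29617 = 24024/(((1/71)*(-141))) - 4356/29617 = 24024/(-141/71) - 4356/29617 = 24024*(-71/141) - 4356/29617 = -568568/47 - 4356/29617 = -16839483188/1391999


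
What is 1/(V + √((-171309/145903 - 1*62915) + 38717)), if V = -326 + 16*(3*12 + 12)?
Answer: 64489126/32034925795 - 3*I*√57238267336001/32034925795 ≈ 0.0020131 - 0.0007085*I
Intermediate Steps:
V = 442 (V = -326 + 16*(36 + 12) = -326 + 16*48 = -326 + 768 = 442)
1/(V + √((-171309/145903 - 1*62915) + 38717)) = 1/(442 + √((-171309/145903 - 1*62915) + 38717)) = 1/(442 + √((-171309*1/145903 - 62915) + 38717)) = 1/(442 + √((-171309/145903 - 62915) + 38717)) = 1/(442 + √(-9179658554/145903 + 38717)) = 1/(442 + √(-3530732103/145903)) = 1/(442 + 3*I*√57238267336001/145903)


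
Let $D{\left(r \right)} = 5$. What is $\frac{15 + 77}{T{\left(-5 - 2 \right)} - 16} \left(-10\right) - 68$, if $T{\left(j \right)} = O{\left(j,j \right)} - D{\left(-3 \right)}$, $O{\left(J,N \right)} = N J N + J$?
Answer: $- \frac{24308}{371} \approx -65.52$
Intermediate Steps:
$O{\left(J,N \right)} = J + J N^{2}$ ($O{\left(J,N \right)} = J N N + J = J N^{2} + J = J + J N^{2}$)
$T{\left(j \right)} = -5 + j \left(1 + j^{2}\right)$ ($T{\left(j \right)} = j \left(1 + j^{2}\right) - 5 = -5 + j \left(1 + j^{2}\right)$)
$\frac{15 + 77}{T{\left(-5 - 2 \right)} - 16} \left(-10\right) - 68 = \frac{15 + 77}{\left(-5 - 7 + \left(-5 - 2\right)^{3}\right) - 16} \left(-10\right) - 68 = \frac{92}{\left(-5 - 7 + \left(-5 - 2\right)^{3}\right) - 16} \left(-10\right) - 68 = \frac{92}{\left(-5 - 7 + \left(-7\right)^{3}\right) - 16} \left(-10\right) - 68 = \frac{92}{\left(-5 - 7 - 343\right) - 16} \left(-10\right) - 68 = \frac{92}{-355 - 16} \left(-10\right) - 68 = \frac{92}{-371} \left(-10\right) - 68 = 92 \left(- \frac{1}{371}\right) \left(-10\right) - 68 = \left(- \frac{92}{371}\right) \left(-10\right) - 68 = \frac{920}{371} - 68 = - \frac{24308}{371}$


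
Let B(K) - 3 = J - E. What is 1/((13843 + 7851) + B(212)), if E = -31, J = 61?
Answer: 1/21789 ≈ 4.5895e-5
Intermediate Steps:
B(K) = 95 (B(K) = 3 + (61 - 1*(-31)) = 3 + (61 + 31) = 3 + 92 = 95)
1/((13843 + 7851) + B(212)) = 1/((13843 + 7851) + 95) = 1/(21694 + 95) = 1/21789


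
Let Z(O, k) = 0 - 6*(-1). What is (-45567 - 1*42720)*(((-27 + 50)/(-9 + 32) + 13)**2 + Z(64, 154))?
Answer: -17833974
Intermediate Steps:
Z(O, k) = 6 (Z(O, k) = 0 + 6 = 6)
(-45567 - 1*42720)*(((-27 + 50)/(-9 + 32) + 13)**2 + Z(64, 154)) = (-45567 - 1*42720)*(((-27 + 50)/(-9 + 32) + 13)**2 + 6) = (-45567 - 42720)*((23/23 + 13)**2 + 6) = -88287*((23*(1/23) + 13)**2 + 6) = -88287*((1 + 13)**2 + 6) = -88287*(14**2 + 6) = -88287*(196 + 6) = -88287*202 = -17833974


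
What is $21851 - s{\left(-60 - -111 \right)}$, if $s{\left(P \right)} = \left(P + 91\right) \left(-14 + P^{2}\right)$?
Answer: $-345503$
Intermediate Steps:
$s{\left(P \right)} = \left(-14 + P^{2}\right) \left(91 + P\right)$ ($s{\left(P \right)} = \left(91 + P\right) \left(-14 + P^{2}\right) = \left(-14 + P^{2}\right) \left(91 + P\right)$)
$21851 - s{\left(-60 - -111 \right)} = 21851 - \left(-1274 + \left(-60 - -111\right)^{3} - 14 \left(-60 - -111\right) + 91 \left(-60 - -111\right)^{2}\right) = 21851 - \left(-1274 + \left(-60 + 111\right)^{3} - 14 \left(-60 + 111\right) + 91 \left(-60 + 111\right)^{2}\right) = 21851 - \left(-1274 + 51^{3} - 714 + 91 \cdot 51^{2}\right) = 21851 - \left(-1274 + 132651 - 714 + 91 \cdot 2601\right) = 21851 - \left(-1274 + 132651 - 714 + 236691\right) = 21851 - 367354 = -345503$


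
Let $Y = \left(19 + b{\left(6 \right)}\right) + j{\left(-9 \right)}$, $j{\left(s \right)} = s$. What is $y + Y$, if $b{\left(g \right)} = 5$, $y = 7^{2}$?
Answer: $64$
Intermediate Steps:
$y = 49$
$Y = 15$ ($Y = \left(19 + 5\right) - 9 = 24 - 9 = 15$)
$y + Y = 49 + 15 = 64$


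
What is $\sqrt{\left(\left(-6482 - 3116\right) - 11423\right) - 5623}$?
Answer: $2 i \sqrt{6661} \approx 163.23 i$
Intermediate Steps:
$\sqrt{\left(\left(-6482 - 3116\right) - 11423\right) - 5623} = \sqrt{\left(-9598 - 11423\right) - 5623} = \sqrt{-21021 - 5623} = \sqrt{-26644} = 2 i \sqrt{6661}$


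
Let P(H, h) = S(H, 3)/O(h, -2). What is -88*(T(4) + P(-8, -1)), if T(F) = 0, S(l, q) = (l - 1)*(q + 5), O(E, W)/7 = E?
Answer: -6336/7 ≈ -905.14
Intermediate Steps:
O(E, W) = 7*E
S(l, q) = (-1 + l)*(5 + q)
P(H, h) = (-8 + 8*H)/(7*h) (P(H, h) = (-5 - 1*3 + 5*H + H*3)/((7*h)) = (-5 - 3 + 5*H + 3*H)*(1/(7*h)) = (-8 + 8*H)*(1/(7*h)) = (-8 + 8*H)/(7*h))
-88*(T(4) + P(-8, -1)) = -88*(0 + (8/7)*(-1 - 8)/(-1)) = -88*(0 + (8/7)*(-1)*(-9)) = -88*(0 + 72/7) = -88*72/7 = -6336/7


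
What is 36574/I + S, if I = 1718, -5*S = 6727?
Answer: -5687058/4295 ≈ -1324.1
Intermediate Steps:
S = -6727/5 (S = -1/5*6727 = -6727/5 ≈ -1345.4)
36574/I + S = 36574/1718 - 6727/5 = 36574*(1/1718) - 6727/5 = 18287/859 - 6727/5 = -5687058/4295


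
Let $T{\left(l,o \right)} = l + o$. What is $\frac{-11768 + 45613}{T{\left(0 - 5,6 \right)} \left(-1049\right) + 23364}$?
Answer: $\frac{6769}{4463} \approx 1.5167$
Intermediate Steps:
$\frac{-11768 + 45613}{T{\left(0 - 5,6 \right)} \left(-1049\right) + 23364} = \frac{-11768 + 45613}{\left(\left(0 - 5\right) + 6\right) \left(-1049\right) + 23364} = \frac{33845}{\left(\left(0 - 5\right) + 6\right) \left(-1049\right) + 23364} = \frac{33845}{\left(-5 + 6\right) \left(-1049\right) + 23364} = \frac{33845}{1 \left(-1049\right) + 23364} = \frac{33845}{-1049 + 23364} = \frac{33845}{22315} = 33845 \cdot \frac{1}{22315} = \frac{6769}{4463}$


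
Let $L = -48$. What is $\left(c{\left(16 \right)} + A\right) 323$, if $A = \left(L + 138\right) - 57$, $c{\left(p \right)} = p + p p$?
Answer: $98515$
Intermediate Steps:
$c{\left(p \right)} = p + p^{2}$
$A = 33$ ($A = \left(-48 + 138\right) - 57 = 90 - 57 = 33$)
$\left(c{\left(16 \right)} + A\right) 323 = \left(16 \left(1 + 16\right) + 33\right) 323 = \left(16 \cdot 17 + 33\right) 323 = \left(272 + 33\right) 323 = 305 \cdot 323 = 98515$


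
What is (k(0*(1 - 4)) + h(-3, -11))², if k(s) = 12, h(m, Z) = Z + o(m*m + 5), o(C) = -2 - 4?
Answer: 25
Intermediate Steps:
o(C) = -6
h(m, Z) = -6 + Z (h(m, Z) = Z - 6 = -6 + Z)
(k(0*(1 - 4)) + h(-3, -11))² = (12 + (-6 - 11))² = (12 - 17)² = (-5)² = 25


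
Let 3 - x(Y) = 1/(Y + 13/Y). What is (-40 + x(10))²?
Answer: 17564481/12769 ≈ 1375.6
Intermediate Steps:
x(Y) = 3 - 1/(Y + 13/Y)
(-40 + x(10))² = (-40 + (39 - 1*10 + 3*10²)/(13 + 10²))² = (-40 + (39 - 10 + 3*100)/(13 + 100))² = (-40 + (39 - 10 + 300)/113)² = (-40 + (1/113)*329)² = (-40 + 329/113)² = (-4191/113)² = 17564481/12769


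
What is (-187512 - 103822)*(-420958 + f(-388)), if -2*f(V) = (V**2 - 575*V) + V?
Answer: 177010459724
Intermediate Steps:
f(V) = 287*V - V**2/2 (f(V) = -((V**2 - 575*V) + V)/2 = -(V**2 - 574*V)/2 = 287*V - V**2/2)
(-187512 - 103822)*(-420958 + f(-388)) = (-187512 - 103822)*(-420958 + (1/2)*(-388)*(574 - 1*(-388))) = -291334*(-420958 + (1/2)*(-388)*(574 + 388)) = -291334*(-420958 + (1/2)*(-388)*962) = -291334*(-420958 - 186628) = -291334*(-607586) = 177010459724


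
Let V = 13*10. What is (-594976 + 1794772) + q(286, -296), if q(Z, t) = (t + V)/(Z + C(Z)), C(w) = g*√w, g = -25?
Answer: 406731010/339 + 2075*√286/48477 ≈ 1.1998e+6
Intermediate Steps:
C(w) = -25*√w
V = 130
q(Z, t) = (130 + t)/(Z - 25*√Z) (q(Z, t) = (t + 130)/(Z - 25*√Z) = (130 + t)/(Z - 25*√Z))
(-594976 + 1794772) + q(286, -296) = (-594976 + 1794772) + (130 - 296)/(286 - 25*√286) = 1199796 - 166/(286 - 25*√286)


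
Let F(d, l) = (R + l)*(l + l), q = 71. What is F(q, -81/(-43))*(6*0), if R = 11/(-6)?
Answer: 0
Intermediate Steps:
R = -11/6 (R = 11*(-⅙) = -11/6 ≈ -1.8333)
F(d, l) = 2*l*(-11/6 + l) (F(d, l) = (-11/6 + l)*(l + l) = (-11/6 + l)*(2*l) = 2*l*(-11/6 + l))
F(q, -81/(-43))*(6*0) = ((-81/(-43))*(-11 + 6*(-81/(-43)))/3)*(6*0) = ((-81*(-1/43))*(-11 + 6*(-81*(-1/43)))/3)*0 = ((⅓)*(81/43)*(-11 + 6*(81/43)))*0 = ((⅓)*(81/43)*(-11 + 486/43))*0 = ((⅓)*(81/43)*(13/43))*0 = (351/1849)*0 = 0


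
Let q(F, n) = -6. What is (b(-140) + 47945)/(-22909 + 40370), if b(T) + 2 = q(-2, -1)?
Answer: 2523/919 ≈ 2.7454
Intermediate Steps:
b(T) = -8 (b(T) = -2 - 6 = -8)
(b(-140) + 47945)/(-22909 + 40370) = (-8 + 47945)/(-22909 + 40370) = 47937/17461 = 47937*(1/17461) = 2523/919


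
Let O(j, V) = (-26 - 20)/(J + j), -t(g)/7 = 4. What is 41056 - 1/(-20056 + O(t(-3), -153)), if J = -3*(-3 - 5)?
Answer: 1645893986/40089 ≈ 41056.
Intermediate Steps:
J = 24 (J = -3*(-8) = 24)
t(g) = -28 (t(g) = -7*4 = -28)
O(j, V) = -46/(24 + j) (O(j, V) = (-26 - 20)/(24 + j) = -46/(24 + j))
41056 - 1/(-20056 + O(t(-3), -153)) = 41056 - 1/(-20056 - 46/(24 - 28)) = 41056 - 1/(-20056 - 46/(-4)) = 41056 - 1/(-20056 - 46*(-1/4)) = 41056 - 1/(-20056 + 23/2) = 41056 - 1/(-40089/2) = 41056 - 1*(-2/40089) = 41056 + 2/40089 = 1645893986/40089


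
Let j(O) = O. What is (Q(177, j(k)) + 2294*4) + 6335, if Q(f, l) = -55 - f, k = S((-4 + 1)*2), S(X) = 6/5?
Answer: 15279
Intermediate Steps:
S(X) = 6/5 (S(X) = 6*(1/5) = 6/5)
k = 6/5 ≈ 1.2000
(Q(177, j(k)) + 2294*4) + 6335 = ((-55 - 1*177) + 2294*4) + 6335 = ((-55 - 177) + 9176) + 6335 = (-232 + 9176) + 6335 = 8944 + 6335 = 15279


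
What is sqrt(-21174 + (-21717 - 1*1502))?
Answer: I*sqrt(44393) ≈ 210.7*I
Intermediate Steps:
sqrt(-21174 + (-21717 - 1*1502)) = sqrt(-21174 + (-21717 - 1502)) = sqrt(-21174 - 23219) = sqrt(-44393) = I*sqrt(44393)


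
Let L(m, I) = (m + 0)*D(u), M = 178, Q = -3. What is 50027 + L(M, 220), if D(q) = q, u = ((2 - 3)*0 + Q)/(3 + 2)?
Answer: 249601/5 ≈ 49920.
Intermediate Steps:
u = -⅗ (u = ((2 - 3)*0 - 3)/(3 + 2) = (-1*0 - 3)/5 = (0 - 3)*(⅕) = -3*⅕ = -⅗ ≈ -0.60000)
L(m, I) = -3*m/5 (L(m, I) = (m + 0)*(-⅗) = m*(-⅗) = -3*m/5)
50027 + L(M, 220) = 50027 - ⅗*178 = 50027 - 534/5 = 249601/5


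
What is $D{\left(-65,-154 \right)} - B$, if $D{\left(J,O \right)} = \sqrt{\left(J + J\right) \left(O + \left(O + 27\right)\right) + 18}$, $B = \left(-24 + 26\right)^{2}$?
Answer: $-4 + 2 \sqrt{9137} \approx 187.18$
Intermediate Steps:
$B = 4$ ($B = 2^{2} = 4$)
$D{\left(J,O \right)} = \sqrt{18 + 2 J \left(27 + 2 O\right)}$ ($D{\left(J,O \right)} = \sqrt{2 J \left(O + \left(27 + O\right)\right) + 18} = \sqrt{2 J \left(27 + 2 O\right) + 18} = \sqrt{18 + 2 J \left(27 + 2 O\right)}$)
$D{\left(-65,-154 \right)} - B = \sqrt{18 + 54 \left(-65\right) + 4 \left(-65\right) \left(-154\right)} - 4 = \sqrt{18 - 3510 + 40040} - 4 = \sqrt{36548} - 4 = 2 \sqrt{9137} - 4 = -4 + 2 \sqrt{9137}$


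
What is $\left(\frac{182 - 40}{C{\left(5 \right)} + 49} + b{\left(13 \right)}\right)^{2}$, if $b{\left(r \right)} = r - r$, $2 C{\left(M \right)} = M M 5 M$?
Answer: $\frac{80656}{522729} \approx 0.1543$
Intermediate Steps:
$C{\left(M \right)} = \frac{5 M^{3}}{2}$ ($C{\left(M \right)} = \frac{M M 5 M}{2} = \frac{M^{2} \cdot 5 M}{2} = \frac{5 M^{3}}{2}$)
$b{\left(r \right)} = 0$
$\left(\frac{182 - 40}{C{\left(5 \right)} + 49} + b{\left(13 \right)}\right)^{2} = \left(\frac{182 - 40}{\frac{5 \cdot 5^{3}}{2} + 49} + 0\right)^{2} = \left(\frac{142}{\frac{5}{2} \cdot 125 + 49} + 0\right)^{2} = \left(\frac{142}{\frac{625}{2} + 49} + 0\right)^{2} = \left(\frac{142}{\frac{723}{2}} + 0\right)^{2} = \left(142 \cdot \frac{2}{723} + 0\right)^{2} = \left(\frac{284}{723} + 0\right)^{2} = \left(\frac{284}{723}\right)^{2} = \frac{80656}{522729}$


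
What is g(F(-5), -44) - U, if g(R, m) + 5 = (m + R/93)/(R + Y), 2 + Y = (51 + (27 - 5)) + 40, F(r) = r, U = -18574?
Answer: 183049105/9858 ≈ 18569.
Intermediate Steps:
Y = 111 (Y = -2 + ((51 + (27 - 5)) + 40) = -2 + ((51 + 22) + 40) = -2 + (73 + 40) = -2 + 113 = 111)
g(R, m) = -5 + (m + R/93)/(111 + R) (g(R, m) = -5 + (m + R/93)/(R + 111) = -5 + (m + R*(1/93))/(111 + R) = -5 + (m + R/93)/(111 + R))
g(F(-5), -44) - U = (-555 - 44 - 464/93*(-5))/(111 - 5) - 1*(-18574) = (-555 - 44 + 2320/93)/106 + 18574 = (1/106)*(-53387/93) + 18574 = -53387/9858 + 18574 = 183049105/9858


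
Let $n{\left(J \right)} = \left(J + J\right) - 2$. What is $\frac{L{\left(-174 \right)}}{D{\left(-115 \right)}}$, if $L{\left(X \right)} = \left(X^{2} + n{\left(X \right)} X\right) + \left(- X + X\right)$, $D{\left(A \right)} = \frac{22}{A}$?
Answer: $- \frac{5242620}{11} \approx -4.766 \cdot 10^{5}$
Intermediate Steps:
$n{\left(J \right)} = -2 + 2 J$ ($n{\left(J \right)} = 2 J - 2 = -2 + 2 J$)
$L{\left(X \right)} = X^{2} + X \left(-2 + 2 X\right)$ ($L{\left(X \right)} = \left(X^{2} + \left(-2 + 2 X\right) X\right) + \left(- X + X\right) = \left(X^{2} + X \left(-2 + 2 X\right)\right) + 0 = X^{2} + X \left(-2 + 2 X\right)$)
$\frac{L{\left(-174 \right)}}{D{\left(-115 \right)}} = \frac{\left(-174\right) \left(-2 + 3 \left(-174\right)\right)}{22 \frac{1}{-115}} = \frac{\left(-174\right) \left(-2 - 522\right)}{22 \left(- \frac{1}{115}\right)} = \frac{\left(-174\right) \left(-524\right)}{- \frac{22}{115}} = 91176 \left(- \frac{115}{22}\right) = - \frac{5242620}{11}$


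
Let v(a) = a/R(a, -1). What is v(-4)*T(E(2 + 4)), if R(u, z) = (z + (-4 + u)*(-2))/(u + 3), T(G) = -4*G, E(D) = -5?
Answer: 16/3 ≈ 5.3333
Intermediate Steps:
R(u, z) = (8 + z - 2*u)/(3 + u) (R(u, z) = (z + (8 - 2*u))/(3 + u) = (8 + z - 2*u)/(3 + u))
v(a) = a*(3 + a)/(7 - 2*a) (v(a) = a/(((8 - 1 - 2*a)/(3 + a))) = a/(((7 - 2*a)/(3 + a))) = a*((3 + a)/(7 - 2*a)) = a*(3 + a)/(7 - 2*a))
v(-4)*T(E(2 + 4)) = (-1*(-4)*(3 - 4)/(-7 + 2*(-4)))*(-4*(-5)) = -1*(-4)*(-1)/(-7 - 8)*20 = -1*(-4)*(-1)/(-15)*20 = -1*(-4)*(-1/15)*(-1)*20 = (4/15)*20 = 16/3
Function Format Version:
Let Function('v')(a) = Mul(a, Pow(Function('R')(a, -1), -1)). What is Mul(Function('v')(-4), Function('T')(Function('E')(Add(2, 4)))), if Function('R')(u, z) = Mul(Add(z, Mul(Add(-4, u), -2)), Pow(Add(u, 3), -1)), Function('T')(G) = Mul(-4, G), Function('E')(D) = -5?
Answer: Rational(16, 3) ≈ 5.3333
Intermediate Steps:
Function('R')(u, z) = Mul(Pow(Add(3, u), -1), Add(8, z, Mul(-2, u))) (Function('R')(u, z) = Mul(Add(z, Add(8, Mul(-2, u))), Pow(Add(3, u), -1)) = Mul(Add(8, z, Mul(-2, u)), Pow(Add(3, u), -1)) = Mul(Pow(Add(3, u), -1), Add(8, z, Mul(-2, u))))
Function('v')(a) = Mul(a, Pow(Add(7, Mul(-2, a)), -1), Add(3, a)) (Function('v')(a) = Mul(a, Pow(Mul(Pow(Add(3, a), -1), Add(8, -1, Mul(-2, a))), -1)) = Mul(a, Pow(Mul(Pow(Add(3, a), -1), Add(7, Mul(-2, a))), -1)) = Mul(a, Mul(Pow(Add(7, Mul(-2, a)), -1), Add(3, a))) = Mul(a, Pow(Add(7, Mul(-2, a)), -1), Add(3, a)))
Mul(Function('v')(-4), Function('T')(Function('E')(Add(2, 4)))) = Mul(Mul(-1, -4, Pow(Add(-7, Mul(2, -4)), -1), Add(3, -4)), Mul(-4, -5)) = Mul(Mul(-1, -4, Pow(Add(-7, -8), -1), -1), 20) = Mul(Mul(-1, -4, Pow(-15, -1), -1), 20) = Mul(Mul(-1, -4, Rational(-1, 15), -1), 20) = Mul(Rational(4, 15), 20) = Rational(16, 3)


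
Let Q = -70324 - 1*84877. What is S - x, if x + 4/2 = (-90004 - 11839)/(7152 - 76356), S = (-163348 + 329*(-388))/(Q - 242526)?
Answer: 34681251755/27524299308 ≈ 1.2600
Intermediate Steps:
Q = -155201 (Q = -70324 - 84877 = -155201)
S = 291000/397727 (S = (-163348 + 329*(-388))/(-155201 - 242526) = (-163348 - 127652)/(-397727) = -291000*(-1/397727) = 291000/397727 ≈ 0.73166)
x = -36565/69204 (x = -2 + (-90004 - 11839)/(7152 - 76356) = -2 - 101843/(-69204) = -2 - 101843*(-1/69204) = -2 + 101843/69204 = -36565/69204 ≈ -0.52837)
S - x = 291000/397727 - 1*(-36565/69204) = 291000/397727 + 36565/69204 = 34681251755/27524299308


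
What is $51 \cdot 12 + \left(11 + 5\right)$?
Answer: $628$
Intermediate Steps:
$51 \cdot 12 + \left(11 + 5\right) = 612 + 16 = 628$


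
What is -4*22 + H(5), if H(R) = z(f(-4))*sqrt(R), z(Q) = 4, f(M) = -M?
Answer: -88 + 4*sqrt(5) ≈ -79.056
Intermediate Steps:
H(R) = 4*sqrt(R)
-4*22 + H(5) = -4*22 + 4*sqrt(5) = -88 + 4*sqrt(5)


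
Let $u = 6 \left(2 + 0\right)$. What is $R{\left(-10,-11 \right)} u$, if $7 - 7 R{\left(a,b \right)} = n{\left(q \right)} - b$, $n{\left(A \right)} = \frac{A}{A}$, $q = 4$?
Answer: $- \frac{60}{7} \approx -8.5714$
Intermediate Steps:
$n{\left(A \right)} = 1$
$R{\left(a,b \right)} = \frac{6}{7} + \frac{b}{7}$ ($R{\left(a,b \right)} = 1 - \frac{1 - b}{7} = 1 + \left(- \frac{1}{7} + \frac{b}{7}\right) = \frac{6}{7} + \frac{b}{7}$)
$u = 12$ ($u = 6 \cdot 2 = 12$)
$R{\left(-10,-11 \right)} u = \left(\frac{6}{7} + \frac{1}{7} \left(-11\right)\right) 12 = \left(\frac{6}{7} - \frac{11}{7}\right) 12 = \left(- \frac{5}{7}\right) 12 = - \frac{60}{7}$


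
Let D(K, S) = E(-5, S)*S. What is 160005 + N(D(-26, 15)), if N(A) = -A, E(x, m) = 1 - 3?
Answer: 160035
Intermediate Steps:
E(x, m) = -2
D(K, S) = -2*S
160005 + N(D(-26, 15)) = 160005 - (-2)*15 = 160005 - 1*(-30) = 160005 + 30 = 160035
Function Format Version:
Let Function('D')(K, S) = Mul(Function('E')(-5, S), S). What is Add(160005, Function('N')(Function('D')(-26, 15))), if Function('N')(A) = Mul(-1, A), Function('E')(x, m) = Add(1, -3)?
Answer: 160035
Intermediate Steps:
Function('E')(x, m) = -2
Function('D')(K, S) = Mul(-2, S)
Add(160005, Function('N')(Function('D')(-26, 15))) = Add(160005, Mul(-1, Mul(-2, 15))) = Add(160005, Mul(-1, -30)) = Add(160005, 30) = 160035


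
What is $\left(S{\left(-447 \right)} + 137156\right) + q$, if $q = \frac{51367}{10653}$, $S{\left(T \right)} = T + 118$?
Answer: $\frac{1457669398}{10653} \approx 1.3683 \cdot 10^{5}$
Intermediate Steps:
$S{\left(T \right)} = 118 + T$
$q = \frac{51367}{10653}$ ($q = 51367 \cdot \frac{1}{10653} = \frac{51367}{10653} \approx 4.8218$)
$\left(S{\left(-447 \right)} + 137156\right) + q = \left(\left(118 - 447\right) + 137156\right) + \frac{51367}{10653} = \left(-329 + 137156\right) + \frac{51367}{10653} = 136827 + \frac{51367}{10653} = \frac{1457669398}{10653}$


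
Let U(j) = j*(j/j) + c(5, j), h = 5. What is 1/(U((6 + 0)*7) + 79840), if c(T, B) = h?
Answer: 1/79887 ≈ 1.2518e-5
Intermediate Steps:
c(T, B) = 5
U(j) = 5 + j (U(j) = j*(j/j) + 5 = j*1 + 5 = j + 5 = 5 + j)
1/(U((6 + 0)*7) + 79840) = 1/((5 + (6 + 0)*7) + 79840) = 1/((5 + 6*7) + 79840) = 1/((5 + 42) + 79840) = 1/(47 + 79840) = 1/79887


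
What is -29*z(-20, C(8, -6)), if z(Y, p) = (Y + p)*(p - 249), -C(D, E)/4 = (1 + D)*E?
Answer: 187572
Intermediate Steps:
C(D, E) = -4*E*(1 + D) (C(D, E) = -4*(1 + D)*E = -4*E*(1 + D))
z(Y, p) = (-249 + p)*(Y + p) (z(Y, p) = (Y + p)*(-249 + p) = (-249 + p)*(Y + p))
-29*z(-20, C(8, -6)) = -29*((-4*(-6)*(1 + 8))² - 249*(-20) - (-996)*(-6)*(1 + 8) - (-80)*(-6)*(1 + 8)) = -29*((-4*(-6)*9)² + 4980 - (-996)*(-6)*9 - (-80)*(-6)*9) = -29*(216² + 4980 - 249*216 - 20*216) = -29*(46656 + 4980 - 53784 - 4320) = -29*(-6468) = 187572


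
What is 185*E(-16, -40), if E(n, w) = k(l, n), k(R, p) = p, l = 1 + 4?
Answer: -2960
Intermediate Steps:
l = 5
E(n, w) = n
185*E(-16, -40) = 185*(-16) = -2960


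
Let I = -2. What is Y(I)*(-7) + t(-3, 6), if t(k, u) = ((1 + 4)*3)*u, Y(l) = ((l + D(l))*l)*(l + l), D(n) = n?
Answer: 314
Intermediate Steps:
Y(l) = 4*l³ (Y(l) = ((l + l)*l)*(l + l) = ((2*l)*l)*(2*l) = (2*l²)*(2*l) = 4*l³)
t(k, u) = 15*u (t(k, u) = (5*3)*u = 15*u)
Y(I)*(-7) + t(-3, 6) = (4*(-2)³)*(-7) + 15*6 = (4*(-8))*(-7) + 90 = -32*(-7) + 90 = 224 + 90 = 314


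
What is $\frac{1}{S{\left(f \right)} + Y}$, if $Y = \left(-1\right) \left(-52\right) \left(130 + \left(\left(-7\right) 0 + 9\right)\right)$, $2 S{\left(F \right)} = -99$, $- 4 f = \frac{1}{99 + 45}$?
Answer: $\frac{2}{14357} \approx 0.0001393$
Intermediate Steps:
$f = - \frac{1}{576}$ ($f = - \frac{1}{4 \left(99 + 45\right)} = - \frac{1}{4 \cdot 144} = \left(- \frac{1}{4}\right) \frac{1}{144} = - \frac{1}{576} \approx -0.0017361$)
$S{\left(F \right)} = - \frac{99}{2}$ ($S{\left(F \right)} = \frac{1}{2} \left(-99\right) = - \frac{99}{2}$)
$Y = 7228$ ($Y = 52 \left(130 + \left(0 + 9\right)\right) = 52 \left(130 + 9\right) = 52 \cdot 139 = 7228$)
$\frac{1}{S{\left(f \right)} + Y} = \frac{1}{- \frac{99}{2} + 7228} = \frac{1}{\frac{14357}{2}} = \frac{2}{14357}$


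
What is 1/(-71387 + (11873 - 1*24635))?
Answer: -1/84149 ≈ -1.1884e-5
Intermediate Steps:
1/(-71387 + (11873 - 1*24635)) = 1/(-71387 + (11873 - 24635)) = 1/(-71387 - 12762) = 1/(-84149) = -1/84149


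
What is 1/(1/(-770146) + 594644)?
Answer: 770146/457962698023 ≈ 1.6817e-6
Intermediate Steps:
1/(1/(-770146) + 594644) = 1/(-1/770146 + 594644) = 1/(457962698023/770146) = 770146/457962698023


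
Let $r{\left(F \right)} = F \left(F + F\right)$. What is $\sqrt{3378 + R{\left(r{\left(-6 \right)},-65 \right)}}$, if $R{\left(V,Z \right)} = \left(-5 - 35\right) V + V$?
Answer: $\sqrt{570} \approx 23.875$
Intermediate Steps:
$r{\left(F \right)} = 2 F^{2}$ ($r{\left(F \right)} = F 2 F = 2 F^{2}$)
$R{\left(V,Z \right)} = - 39 V$ ($R{\left(V,Z \right)} = \left(-5 - 35\right) V + V = - 40 V + V = - 39 V$)
$\sqrt{3378 + R{\left(r{\left(-6 \right)},-65 \right)}} = \sqrt{3378 - 39 \cdot 2 \left(-6\right)^{2}} = \sqrt{3378 - 39 \cdot 2 \cdot 36} = \sqrt{3378 - 2808} = \sqrt{570}$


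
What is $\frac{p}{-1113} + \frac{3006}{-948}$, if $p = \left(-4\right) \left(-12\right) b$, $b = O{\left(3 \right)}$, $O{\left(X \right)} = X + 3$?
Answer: $- \frac{201039}{58618} \approx -3.4296$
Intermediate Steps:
$O{\left(X \right)} = 3 + X$
$b = 6$ ($b = 3 + 3 = 6$)
$p = 288$ ($p = \left(-4\right) \left(-12\right) 6 = 48 \cdot 6 = 288$)
$\frac{p}{-1113} + \frac{3006}{-948} = \frac{288}{-1113} + \frac{3006}{-948} = 288 \left(- \frac{1}{1113}\right) + 3006 \left(- \frac{1}{948}\right) = - \frac{96}{371} - \frac{501}{158} = - \frac{201039}{58618}$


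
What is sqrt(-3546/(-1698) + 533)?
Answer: sqrt(42854690)/283 ≈ 23.132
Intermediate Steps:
sqrt(-3546/(-1698) + 533) = sqrt(-3546*(-1/1698) + 533) = sqrt(591/283 + 533) = sqrt(151430/283) = sqrt(42854690)/283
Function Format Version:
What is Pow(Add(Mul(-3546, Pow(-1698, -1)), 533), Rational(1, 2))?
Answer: Mul(Rational(1, 283), Pow(42854690, Rational(1, 2))) ≈ 23.132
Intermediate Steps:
Pow(Add(Mul(-3546, Pow(-1698, -1)), 533), Rational(1, 2)) = Pow(Add(Mul(-3546, Rational(-1, 1698)), 533), Rational(1, 2)) = Pow(Add(Rational(591, 283), 533), Rational(1, 2)) = Pow(Rational(151430, 283), Rational(1, 2)) = Mul(Rational(1, 283), Pow(42854690, Rational(1, 2)))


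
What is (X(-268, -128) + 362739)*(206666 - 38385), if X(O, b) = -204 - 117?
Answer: 60988063458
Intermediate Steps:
X(O, b) = -321
(X(-268, -128) + 362739)*(206666 - 38385) = (-321 + 362739)*(206666 - 38385) = 362418*168281 = 60988063458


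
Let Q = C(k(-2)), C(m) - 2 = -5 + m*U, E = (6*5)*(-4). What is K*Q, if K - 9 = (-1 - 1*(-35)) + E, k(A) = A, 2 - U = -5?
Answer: 1309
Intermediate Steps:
U = 7 (U = 2 - 1*(-5) = 2 + 5 = 7)
E = -120 (E = 30*(-4) = -120)
C(m) = -3 + 7*m (C(m) = 2 + (-5 + m*7) = 2 + (-5 + 7*m) = -3 + 7*m)
Q = -17 (Q = -3 + 7*(-2) = -3 - 14 = -17)
K = -77 (K = 9 + ((-1 - 1*(-35)) - 120) = 9 + ((-1 + 35) - 120) = 9 + (34 - 120) = 9 - 86 = -77)
K*Q = -77*(-17) = 1309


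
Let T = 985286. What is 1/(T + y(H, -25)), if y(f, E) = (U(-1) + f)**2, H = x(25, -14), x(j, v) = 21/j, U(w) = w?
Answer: 625/615803766 ≈ 1.0149e-6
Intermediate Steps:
H = 21/25 ≈ 0.84000
y(f, E) = (-1 + f)**2
1/(T + y(H, -25)) = 1/(985286 + (-1 + 21/25)**2) = 1/(985286 + (-4/25)**2) = 1/(985286 + 16/625) = 1/(615803766/625) = 625/615803766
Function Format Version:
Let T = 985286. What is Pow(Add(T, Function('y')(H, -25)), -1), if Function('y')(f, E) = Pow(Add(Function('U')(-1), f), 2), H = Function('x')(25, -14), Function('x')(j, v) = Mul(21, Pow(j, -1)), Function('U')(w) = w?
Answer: Rational(625, 615803766) ≈ 1.0149e-6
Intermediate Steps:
H = Rational(21, 25) (H = Mul(21, Pow(25, -1)) = Mul(21, Rational(1, 25)) = Rational(21, 25) ≈ 0.84000)
Function('y')(f, E) = Pow(Add(-1, f), 2)
Pow(Add(T, Function('y')(H, -25)), -1) = Pow(Add(985286, Pow(Add(-1, Rational(21, 25)), 2)), -1) = Pow(Add(985286, Pow(Rational(-4, 25), 2)), -1) = Pow(Add(985286, Rational(16, 625)), -1) = Pow(Rational(615803766, 625), -1) = Rational(625, 615803766)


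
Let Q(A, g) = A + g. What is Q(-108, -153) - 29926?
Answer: -30187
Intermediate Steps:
Q(-108, -153) - 29926 = (-108 - 153) - 29926 = -261 - 29926 = -30187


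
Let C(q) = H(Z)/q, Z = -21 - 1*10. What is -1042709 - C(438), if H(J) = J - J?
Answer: -1042709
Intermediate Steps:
Z = -31 (Z = -21 - 10 = -31)
H(J) = 0
C(q) = 0 (C(q) = 0/q = 0)
-1042709 - C(438) = -1042709 - 1*0 = -1042709 + 0 = -1042709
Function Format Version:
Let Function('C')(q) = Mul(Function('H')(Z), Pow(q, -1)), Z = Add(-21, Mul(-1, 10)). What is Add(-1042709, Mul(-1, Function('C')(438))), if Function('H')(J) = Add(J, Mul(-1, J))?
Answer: -1042709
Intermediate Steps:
Z = -31 (Z = Add(-21, -10) = -31)
Function('H')(J) = 0
Function('C')(q) = 0 (Function('C')(q) = Mul(0, Pow(q, -1)) = 0)
Add(-1042709, Mul(-1, Function('C')(438))) = Add(-1042709, Mul(-1, 0)) = Add(-1042709, 0) = -1042709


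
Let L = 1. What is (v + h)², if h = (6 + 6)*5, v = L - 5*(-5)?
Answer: 7396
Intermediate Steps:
v = 26 (v = 1 - 5*(-5) = 1 + 25 = 26)
h = 60 (h = 12*5 = 60)
(v + h)² = (26 + 60)² = 86² = 7396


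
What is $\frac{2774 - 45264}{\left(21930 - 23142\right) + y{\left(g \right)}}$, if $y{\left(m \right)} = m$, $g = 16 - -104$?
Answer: $\frac{3035}{78} \approx 38.91$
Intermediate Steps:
$g = 120$ ($g = 16 + 104 = 120$)
$\frac{2774 - 45264}{\left(21930 - 23142\right) + y{\left(g \right)}} = \frac{2774 - 45264}{\left(21930 - 23142\right) + 120} = - \frac{42490}{\left(21930 - 23142\right) + 120} = - \frac{42490}{-1212 + 120} = - \frac{42490}{-1092} = \left(-42490\right) \left(- \frac{1}{1092}\right) = \frac{3035}{78}$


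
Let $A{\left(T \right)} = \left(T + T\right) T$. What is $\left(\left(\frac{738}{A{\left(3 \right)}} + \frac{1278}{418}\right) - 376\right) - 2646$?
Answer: $- \frac{622390}{209} \approx -2977.9$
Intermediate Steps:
$A{\left(T \right)} = 2 T^{2}$ ($A{\left(T \right)} = 2 T T = 2 T^{2}$)
$\left(\left(\frac{738}{A{\left(3 \right)}} + \frac{1278}{418}\right) - 376\right) - 2646 = \left(\left(\frac{738}{2 \cdot 3^{2}} + \frac{1278}{418}\right) - 376\right) - 2646 = \left(\left(\frac{738}{2 \cdot 9} + 1278 \cdot \frac{1}{418}\right) - 376\right) - 2646 = \left(\left(\frac{738}{18} + \frac{639}{209}\right) - 376\right) - 2646 = \left(\left(738 \cdot \frac{1}{18} + \frac{639}{209}\right) - 376\right) - 2646 = \left(\left(41 + \frac{639}{209}\right) - 376\right) - 2646 = \left(\frac{9208}{209} - 376\right) - 2646 = - \frac{69376}{209} - 2646 = - \frac{622390}{209}$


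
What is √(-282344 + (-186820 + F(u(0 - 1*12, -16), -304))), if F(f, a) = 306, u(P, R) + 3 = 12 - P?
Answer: I*√468858 ≈ 684.73*I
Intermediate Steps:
u(P, R) = 9 - P (u(P, R) = -3 + (12 - P) = 9 - P)
√(-282344 + (-186820 + F(u(0 - 1*12, -16), -304))) = √(-282344 + (-186820 + 306)) = √(-282344 - 186514) = √(-468858) = I*√468858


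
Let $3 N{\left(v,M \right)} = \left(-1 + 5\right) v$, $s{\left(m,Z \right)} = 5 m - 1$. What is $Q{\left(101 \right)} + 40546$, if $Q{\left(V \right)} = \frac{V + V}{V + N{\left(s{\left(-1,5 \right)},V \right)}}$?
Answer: $\frac{3770980}{93} \approx 40548.0$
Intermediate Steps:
$s{\left(m,Z \right)} = -1 + 5 m$
$N{\left(v,M \right)} = \frac{4 v}{3}$ ($N{\left(v,M \right)} = \frac{\left(-1 + 5\right) v}{3} = \frac{4 v}{3}$)
$Q{\left(V \right)} = \frac{2 V}{-8 + V}$ ($Q{\left(V \right)} = \frac{V + V}{V + \frac{4 \left(-1 + 5 \left(-1\right)\right)}{3}} = \frac{2 V}{V + \frac{4 \left(-1 - 5\right)}{3}} = \frac{2 V}{V + \frac{4}{3} \left(-6\right)} = \frac{2 V}{V - 8} = \frac{2 V}{-8 + V}$)
$Q{\left(101 \right)} + 40546 = 2 \cdot 101 \frac{1}{-8 + 101} + 40546 = 2 \cdot 101 \cdot \frac{1}{93} + 40546 = \frac{202}{93} + 40546 = \frac{3770980}{93}$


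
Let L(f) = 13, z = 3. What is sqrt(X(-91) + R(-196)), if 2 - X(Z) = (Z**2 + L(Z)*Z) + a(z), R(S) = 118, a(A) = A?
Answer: I*sqrt(6981) ≈ 83.552*I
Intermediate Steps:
X(Z) = -1 - Z**2 - 13*Z (X(Z) = 2 - ((Z**2 + 13*Z) + 3) = 2 - (3 + Z**2 + 13*Z) = 2 + (-3 - Z**2 - 13*Z) = -1 - Z**2 - 13*Z)
sqrt(X(-91) + R(-196)) = sqrt((-1 - 1*(-91)**2 - 13*(-91)) + 118) = sqrt((-1 - 1*8281 + 1183) + 118) = sqrt((-1 - 8281 + 1183) + 118) = sqrt(-7099 + 118) = sqrt(-6981) = I*sqrt(6981)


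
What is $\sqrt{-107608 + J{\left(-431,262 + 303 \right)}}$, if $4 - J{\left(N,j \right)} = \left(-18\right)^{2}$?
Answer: $6 i \sqrt{2998} \approx 328.52 i$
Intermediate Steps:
$J{\left(N,j \right)} = -320$ ($J{\left(N,j \right)} = 4 - \left(-18\right)^{2} = 4 - 324 = -320$)
$\sqrt{-107608 + J{\left(-431,262 + 303 \right)}} = \sqrt{-107608 - 320} = \sqrt{-107928} = 6 i \sqrt{2998}$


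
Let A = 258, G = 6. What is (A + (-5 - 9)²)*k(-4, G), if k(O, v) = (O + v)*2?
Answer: 1816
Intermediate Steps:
k(O, v) = 2*O + 2*v
(A + (-5 - 9)²)*k(-4, G) = (258 + (-5 - 9)²)*(2*(-4) + 2*6) = (258 + (-14)²)*(-8 + 12) = (258 + 196)*4 = 454*4 = 1816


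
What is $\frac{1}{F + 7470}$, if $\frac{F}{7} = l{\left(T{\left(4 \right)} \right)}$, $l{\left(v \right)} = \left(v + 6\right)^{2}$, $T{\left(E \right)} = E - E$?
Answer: $\frac{1}{7722} \approx 0.0001295$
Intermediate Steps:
$T{\left(E \right)} = 0$
$l{\left(v \right)} = \left(6 + v\right)^{2}$
$F = 252$ ($F = 7 \left(6 + 0\right)^{2} = 7 \cdot 6^{2} = 7 \cdot 36 = 252$)
$\frac{1}{F + 7470} = \frac{1}{252 + 7470} = \frac{1}{7722}$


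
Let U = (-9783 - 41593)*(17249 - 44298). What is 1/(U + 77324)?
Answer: 1/1389746748 ≈ 7.1956e-10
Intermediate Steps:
U = 1389669424 (U = -51376*(-27049) = 1389669424)
1/(U + 77324) = 1/(1389669424 + 77324) = 1/1389746748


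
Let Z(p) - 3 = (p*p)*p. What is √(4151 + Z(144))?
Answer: √2990138 ≈ 1729.2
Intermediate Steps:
Z(p) = 3 + p³ (Z(p) = 3 + (p*p)*p = 3 + p²*p = 3 + p³)
√(4151 + Z(144)) = √(4151 + (3 + 144³)) = √(4151 + (3 + 2985984)) = √(4151 + 2985987) = √2990138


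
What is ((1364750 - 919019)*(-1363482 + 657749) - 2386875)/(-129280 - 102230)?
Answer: 52428243783/38585 ≈ 1.3588e+6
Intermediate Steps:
((1364750 - 919019)*(-1363482 + 657749) - 2386875)/(-129280 - 102230) = (445731*(-705733) - 2386875)/(-231510) = (-314567075823 - 2386875)*(-1/231510) = -314569462698*(-1/231510) = 52428243783/38585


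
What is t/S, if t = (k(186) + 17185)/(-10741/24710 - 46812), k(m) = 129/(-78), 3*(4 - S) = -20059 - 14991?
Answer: -16559418855/527246872375366 ≈ -3.1407e-5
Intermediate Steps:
S = 35062/3 (S = 4 - (-20059 - 14991)/3 = 4 - 1/3*(-35050) = 4 + 35050/3 = 35062/3 ≈ 11687.)
k(m) = -43/26 (k(m) = 129*(-1/78) = -43/26)
t = -5519806285/15037558393 (t = (-43/26 + 17185)/(-10741/24710 - 46812) = 446767/(26*(-10741*1/24710 - 46812)) = 446767/(26*(-10741/24710 - 46812)) = 446767/(26*(-1156735261/24710)) = (446767/26)*(-24710/1156735261) = -5519806285/15037558393 ≈ -0.36707)
t/S = -5519806285/(15037558393*35062/3) = -5519806285/15037558393*3/35062 = -16559418855/527246872375366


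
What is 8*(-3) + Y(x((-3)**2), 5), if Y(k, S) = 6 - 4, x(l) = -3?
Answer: -22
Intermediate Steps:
Y(k, S) = 2
8*(-3) + Y(x((-3)**2), 5) = 8*(-3) + 2 = -24 + 2 = -22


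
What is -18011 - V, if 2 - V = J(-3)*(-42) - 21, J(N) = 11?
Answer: -18496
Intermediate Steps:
V = 485 (V = 2 - (11*(-42) - 21) = 2 - (-462 - 21) = 2 - 1*(-483) = 2 + 483 = 485)
-18011 - V = -18011 - 1*485 = -18011 - 485 = -18496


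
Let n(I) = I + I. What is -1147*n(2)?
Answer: -4588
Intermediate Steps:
n(I) = 2*I
-1147*n(2) = -2294*2 = -1147*4 = -4588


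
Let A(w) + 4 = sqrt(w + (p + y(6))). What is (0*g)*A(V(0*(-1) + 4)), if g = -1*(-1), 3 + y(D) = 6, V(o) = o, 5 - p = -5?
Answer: 0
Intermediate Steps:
p = 10 (p = 5 - 1*(-5) = 5 + 5 = 10)
y(D) = 3 (y(D) = -3 + 6 = 3)
g = 1
A(w) = -4 + sqrt(13 + w) (A(w) = -4 + sqrt(w + (10 + 3)) = -4 + sqrt(w + 13) = -4 + sqrt(13 + w))
(0*g)*A(V(0*(-1) + 4)) = (0*1)*(-4 + sqrt(13 + (0*(-1) + 4))) = 0*(-4 + sqrt(13 + (0 + 4))) = 0*(-4 + sqrt(13 + 4)) = 0*(-4 + sqrt(17)) = 0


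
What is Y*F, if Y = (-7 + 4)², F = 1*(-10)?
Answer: -90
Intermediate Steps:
F = -10
Y = 9 (Y = (-3)² = 9)
Y*F = 9*(-10) = -90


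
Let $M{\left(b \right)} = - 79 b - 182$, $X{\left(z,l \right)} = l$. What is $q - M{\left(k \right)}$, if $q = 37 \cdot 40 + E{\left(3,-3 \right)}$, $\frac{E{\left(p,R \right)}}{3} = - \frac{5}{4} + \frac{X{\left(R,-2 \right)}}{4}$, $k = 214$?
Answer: $\frac{74251}{4} \approx 18563.0$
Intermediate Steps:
$E{\left(p,R \right)} = - \frac{21}{4}$ ($E{\left(p,R \right)} = 3 \left(- \frac{5}{4} - \frac{2}{4}\right) = 3 \left(\left(-5\right) \frac{1}{4} - \frac{1}{2}\right) = 3 \left(- \frac{5}{4} - \frac{1}{2}\right) = 3 \left(- \frac{7}{4}\right) = - \frac{21}{4}$)
$M{\left(b \right)} = -182 - 79 b$
$q = \frac{5899}{4}$ ($q = 37 \cdot 40 - \frac{21}{4} = 1480 - \frac{21}{4} = \frac{5899}{4} \approx 1474.8$)
$q - M{\left(k \right)} = \frac{5899}{4} - \left(-182 - 16906\right) = \frac{5899}{4} - -17088 = \frac{5899}{4} + 17088 = \frac{74251}{4}$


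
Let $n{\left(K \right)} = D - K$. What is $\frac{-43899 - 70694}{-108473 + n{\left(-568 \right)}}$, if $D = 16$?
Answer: $\frac{114593}{107889} \approx 1.0621$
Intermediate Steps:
$n{\left(K \right)} = 16 - K$
$\frac{-43899 - 70694}{-108473 + n{\left(-568 \right)}} = \frac{-43899 - 70694}{-108473 + \left(16 - -568\right)} = - \frac{114593}{-108473 + \left(16 + 568\right)} = - \frac{114593}{-108473 + 584} = - \frac{114593}{-107889} = \left(-114593\right) \left(- \frac{1}{107889}\right) = \frac{114593}{107889}$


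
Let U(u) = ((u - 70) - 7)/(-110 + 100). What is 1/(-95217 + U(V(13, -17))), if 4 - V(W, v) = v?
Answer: -5/476057 ≈ -1.0503e-5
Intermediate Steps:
V(W, v) = 4 - v
U(u) = 77/10 - u/10 (U(u) = ((-70 + u) - 7)/(-10) = (-77 + u)*(-⅒) = 77/10 - u/10)
1/(-95217 + U(V(13, -17))) = 1/(-95217 + (77/10 - (4 - 1*(-17))/10)) = 1/(-95217 + (77/10 - (4 + 17)/10)) = 1/(-95217 + (77/10 - ⅒*21)) = 1/(-95217 + (77/10 - 21/10)) = 1/(-95217 + 28/5) = 1/(-476057/5) = -5/476057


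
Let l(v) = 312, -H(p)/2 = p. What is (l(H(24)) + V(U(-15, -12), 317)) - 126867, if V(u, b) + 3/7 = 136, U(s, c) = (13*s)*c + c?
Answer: -884936/7 ≈ -1.2642e+5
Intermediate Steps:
U(s, c) = c + 13*c*s (U(s, c) = 13*c*s + c = c + 13*c*s)
V(u, b) = 949/7 (V(u, b) = -3/7 + 136 = 949/7)
H(p) = -2*p
(l(H(24)) + V(U(-15, -12), 317)) - 126867 = (312 + 949/7) - 126867 = 3133/7 - 126867 = -884936/7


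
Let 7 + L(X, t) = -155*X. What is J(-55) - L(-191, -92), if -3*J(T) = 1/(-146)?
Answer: -12963923/438 ≈ -29598.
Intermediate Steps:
J(T) = 1/438 (J(T) = -⅓/(-146) = -⅓*(-1/146) = 1/438)
L(X, t) = -7 - 155*X
J(-55) - L(-191, -92) = 1/438 - (-7 - 155*(-191)) = 1/438 - (-7 + 29605) = 1/438 - 1*29598 = 1/438 - 29598 = -12963923/438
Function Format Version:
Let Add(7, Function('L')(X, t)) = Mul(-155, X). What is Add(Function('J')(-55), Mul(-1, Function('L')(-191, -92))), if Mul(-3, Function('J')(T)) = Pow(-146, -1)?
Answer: Rational(-12963923, 438) ≈ -29598.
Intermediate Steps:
Function('J')(T) = Rational(1, 438) (Function('J')(T) = Mul(Rational(-1, 3), Pow(-146, -1)) = Mul(Rational(-1, 3), Rational(-1, 146)) = Rational(1, 438))
Function('L')(X, t) = Add(-7, Mul(-155, X))
Add(Function('J')(-55), Mul(-1, Function('L')(-191, -92))) = Add(Rational(1, 438), Mul(-1, Add(-7, Mul(-155, -191)))) = Add(Rational(1, 438), Mul(-1, Add(-7, 29605))) = Add(Rational(1, 438), Mul(-1, 29598)) = Add(Rational(1, 438), -29598) = Rational(-12963923, 438)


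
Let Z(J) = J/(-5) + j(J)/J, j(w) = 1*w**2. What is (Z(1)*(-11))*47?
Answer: -2068/5 ≈ -413.60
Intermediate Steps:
j(w) = w**2
Z(J) = 4*J/5 (Z(J) = J/(-5) + J**2/J = J*(-1/5) + J = -J/5 + J = 4*J/5)
(Z(1)*(-11))*47 = (((4/5)*1)*(-11))*47 = ((4/5)*(-11))*47 = -44/5*47 = -2068/5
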